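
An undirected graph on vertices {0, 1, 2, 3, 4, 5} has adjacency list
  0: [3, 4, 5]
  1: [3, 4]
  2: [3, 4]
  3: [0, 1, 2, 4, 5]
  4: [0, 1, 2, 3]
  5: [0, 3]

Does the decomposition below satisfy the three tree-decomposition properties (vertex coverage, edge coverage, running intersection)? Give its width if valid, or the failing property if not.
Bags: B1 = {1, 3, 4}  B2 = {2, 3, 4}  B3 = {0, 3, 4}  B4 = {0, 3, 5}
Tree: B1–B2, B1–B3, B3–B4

Yes; width 2.

Every vertex of G appears in some bag (union = {0, 1, 2, 3, 4, 5}); every edge is covered by a bag; and for each vertex v the set of bags containing v is connected in the bag tree. The decomposition is therefore valid. The largest bag has 3 vertices, so the width is 2.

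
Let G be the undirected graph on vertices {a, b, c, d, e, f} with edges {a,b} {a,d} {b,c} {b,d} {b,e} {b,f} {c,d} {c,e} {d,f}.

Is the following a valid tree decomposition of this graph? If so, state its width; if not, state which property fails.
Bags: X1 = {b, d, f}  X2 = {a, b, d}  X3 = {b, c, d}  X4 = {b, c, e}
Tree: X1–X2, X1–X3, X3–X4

Every vertex of G appears in some bag (union = {a, b, c, d, e, f}); every edge is covered by a bag; and for each vertex v the set of bags containing v is connected in the bag tree. The decomposition is therefore valid. The largest bag has 3 vertices, so the width is 2.

Yes; width 2.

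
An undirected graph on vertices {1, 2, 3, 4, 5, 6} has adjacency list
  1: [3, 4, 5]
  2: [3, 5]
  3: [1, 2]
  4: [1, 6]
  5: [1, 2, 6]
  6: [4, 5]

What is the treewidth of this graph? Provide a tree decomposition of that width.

Treewidth 2.
One optimal decomposition is:
Bags: B1 = {4, 5, 6}  B2 = {1, 4, 5}  B3 = {1, 2, 5}  B4 = {1, 2, 3}
Tree: B1–B2, B2–B3, B3–B4

Every bag has size at most 3, so the width is 3 − 1 = 2 and tw(G) ≤ 2. The edges 6–4–1–5–6 form a cycle, so G is not a tree and its treewidth is at least 2. Combining the bounds, tw(G) = 2.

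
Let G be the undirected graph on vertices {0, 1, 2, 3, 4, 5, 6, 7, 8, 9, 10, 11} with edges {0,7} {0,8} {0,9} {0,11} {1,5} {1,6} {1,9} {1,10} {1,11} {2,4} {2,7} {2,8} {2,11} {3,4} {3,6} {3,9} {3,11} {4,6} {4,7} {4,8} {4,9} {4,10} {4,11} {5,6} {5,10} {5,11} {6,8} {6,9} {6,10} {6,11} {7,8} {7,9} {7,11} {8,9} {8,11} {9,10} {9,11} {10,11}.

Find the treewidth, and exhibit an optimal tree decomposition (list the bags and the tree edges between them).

The largest bag has 5 vertices, giving width 4; this decomposition certifies tw(G) ≤ 4. On the other hand G contains the 5-clique {0, 7, 8, 9, 11}. A clique must lie in a single bag of any decomposition, so no decomposition can have width below 4. Hence tw(G) = 4 exactly.

Treewidth 4.
Bags: B1 = {4, 6, 8, 9, 11}  B2 = {4, 7, 8, 9, 11}  B3 = {0, 7, 8, 9, 11}  B4 = {4, 6, 9, 10, 11}  B5 = {1, 6, 9, 10, 11}  B6 = {2, 4, 7, 8, 11}  B7 = {3, 4, 6, 9, 11}  B8 = {1, 5, 6, 10, 11}
Tree: B1–B2, B2–B3, B1–B4, B4–B5, B2–B6, B4–B7, B5–B8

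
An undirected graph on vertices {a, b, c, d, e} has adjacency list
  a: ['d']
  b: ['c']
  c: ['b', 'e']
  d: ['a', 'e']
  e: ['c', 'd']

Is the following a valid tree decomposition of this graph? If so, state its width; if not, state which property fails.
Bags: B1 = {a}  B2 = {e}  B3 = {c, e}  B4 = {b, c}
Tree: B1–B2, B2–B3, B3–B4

No — vertex d appears in no bag.

A tree decomposition must satisfy three properties: every vertex lies in some bag; for every edge, both endpoints lie together in some bag; and for every vertex, the bags containing it form a connected subtree. Here vertex d appears in no bag, so the decomposition is invalid.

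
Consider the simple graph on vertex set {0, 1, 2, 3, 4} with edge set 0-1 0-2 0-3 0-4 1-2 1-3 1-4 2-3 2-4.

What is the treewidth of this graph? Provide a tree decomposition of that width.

Treewidth 3.
One optimal decomposition is:
Bags: B1 = {0, 1, 2, 3}  B2 = {0, 1, 2, 4}
Tree: B1–B2

Each bag holds 4 vertices, so the decomposition has width 3, which upper-bounds the treewidth. For the lower bound, the 4 vertices {0, 1, 2, 3} are pairwise adjacent, and any tree decomposition puts a clique entirely inside one bag — forcing width ≥ 3. Combining the bounds, tw(G) = 3.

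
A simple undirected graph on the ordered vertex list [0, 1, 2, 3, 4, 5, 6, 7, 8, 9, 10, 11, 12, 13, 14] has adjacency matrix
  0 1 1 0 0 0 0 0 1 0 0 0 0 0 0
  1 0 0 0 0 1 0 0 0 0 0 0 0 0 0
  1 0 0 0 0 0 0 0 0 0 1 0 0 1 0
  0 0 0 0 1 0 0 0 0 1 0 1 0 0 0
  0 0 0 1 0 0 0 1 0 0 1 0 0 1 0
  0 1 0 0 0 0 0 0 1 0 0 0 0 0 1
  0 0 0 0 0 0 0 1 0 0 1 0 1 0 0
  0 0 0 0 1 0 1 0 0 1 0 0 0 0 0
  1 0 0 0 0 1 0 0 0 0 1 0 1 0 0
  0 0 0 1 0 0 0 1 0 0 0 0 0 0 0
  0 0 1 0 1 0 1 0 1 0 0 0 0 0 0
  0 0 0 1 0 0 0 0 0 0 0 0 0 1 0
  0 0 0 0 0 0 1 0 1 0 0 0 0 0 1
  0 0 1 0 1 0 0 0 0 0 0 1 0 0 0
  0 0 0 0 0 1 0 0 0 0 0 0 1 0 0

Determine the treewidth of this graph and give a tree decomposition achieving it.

Treewidth 3.
One optimal decomposition is:
Bags: B1 = {3, 7, 9, 11}  B2 = {3, 4, 7, 11}  B3 = {4, 7, 11, 13}  B4 = {4, 6, 7, 13}  B5 = {4, 6, 10, 13}  B6 = {2, 6, 10, 13}  B7 = {2, 6, 10, 12}  B8 = {2, 8, 10, 12}  B9 = {0, 2, 8, 12}  B10 = {0, 8, 12, 14}  B11 = {0, 5, 8, 14}  B12 = {0, 1, 5, 14}
Tree: B1–B2, B2–B3, B3–B4, B4–B5, B5–B6, B6–B7, B7–B8, B8–B9, B9–B10, B10–B11, B11–B12

Every bag has size at most 4, so the width is 4 − 1 = 3 and tw(G) ≤ 3. For the lower bound: the 4 vertex sets {3,9,11}, {7}, {4}, {2,6,10,13} are disjoint, each induces a connected subgraph, and every pair is joined by at least one edge of G. Contracting each set to a single vertex therefore yields K_{4} as a minor, and since treewidth is minor-monotone, tw(G) ≥ tw(K_{4}) = 3. Combining the bounds, tw(G) = 3.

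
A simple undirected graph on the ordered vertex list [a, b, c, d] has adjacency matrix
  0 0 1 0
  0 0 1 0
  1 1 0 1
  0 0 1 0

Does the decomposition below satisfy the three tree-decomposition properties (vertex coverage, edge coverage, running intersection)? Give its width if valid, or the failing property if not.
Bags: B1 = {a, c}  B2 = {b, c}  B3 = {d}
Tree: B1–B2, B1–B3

A tree decomposition must satisfy three properties: every vertex lies in some bag; for every edge, both endpoints lie together in some bag; and for every vertex, the bags containing it form a connected subtree. Here edge (c,d) lies in no bag, so the decomposition is invalid.

No — edge (c,d) lies in no bag.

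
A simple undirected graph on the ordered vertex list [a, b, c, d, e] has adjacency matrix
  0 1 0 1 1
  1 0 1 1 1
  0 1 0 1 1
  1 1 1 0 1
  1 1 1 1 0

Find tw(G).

A width-3 tree decomposition is:
Bags: B1 = {b, c, d, e}  B2 = {a, b, d, e}
Tree: B1–B2
Every bag has size at most 4, so the width is 4 − 1 = 3 and tw(G) ≤ 3. Conversely, {b, c, d, e} is a clique of size 4, and the vertices of any clique must share a bag in every tree decomposition; so some bag has ≥ 4 vertices and tw(G) ≥ 3. Therefore the treewidth is 3.

3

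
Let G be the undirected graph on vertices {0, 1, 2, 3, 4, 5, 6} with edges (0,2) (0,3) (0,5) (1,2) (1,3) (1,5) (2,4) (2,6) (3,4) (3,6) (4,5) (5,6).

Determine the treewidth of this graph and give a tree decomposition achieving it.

Treewidth 3.
One optimal decomposition is:
Bags: B1 = {0, 2, 3, 5}  B2 = {2, 3, 4, 5}  B3 = {2, 3, 5, 6}  B4 = {1, 2, 3, 5}
Tree: B1–B2, B2–B3, B3–B4

The largest bag has 4 vertices, giving width 3; this decomposition certifies tw(G) ≤ 3. For the lower bound: the 4 vertex sets {0,5}, {2,4}, {3}, {6} are disjoint, each induces a connected subgraph, and every pair is joined by at least one edge of G. Contracting each set to a single vertex therefore yields K_{4} as a minor, and since treewidth is minor-monotone, tw(G) ≥ tw(K_{4}) = 3. The upper and lower bounds meet at 3, so that is the treewidth.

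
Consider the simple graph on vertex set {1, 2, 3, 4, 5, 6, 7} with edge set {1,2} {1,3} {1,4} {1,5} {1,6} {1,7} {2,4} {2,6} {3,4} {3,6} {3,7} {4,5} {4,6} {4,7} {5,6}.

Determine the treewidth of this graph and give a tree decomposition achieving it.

Treewidth 3.
One optimal decomposition is:
Bags: B1 = {1, 3, 4, 6}  B2 = {1, 2, 4, 6}  B3 = {1, 4, 5, 6}  B4 = {1, 3, 4, 7}
Tree: B1–B2, B1–B3, B1–B4

Every bag has size at most 4, so the width is 4 − 1 = 3 and tw(G) ≤ 3. On the other hand G contains the 4-clique {1, 2, 4, 6}. A clique must lie in a single bag of any decomposition, so no decomposition can have width below 3. The upper and lower bounds meet at 3, so that is the treewidth.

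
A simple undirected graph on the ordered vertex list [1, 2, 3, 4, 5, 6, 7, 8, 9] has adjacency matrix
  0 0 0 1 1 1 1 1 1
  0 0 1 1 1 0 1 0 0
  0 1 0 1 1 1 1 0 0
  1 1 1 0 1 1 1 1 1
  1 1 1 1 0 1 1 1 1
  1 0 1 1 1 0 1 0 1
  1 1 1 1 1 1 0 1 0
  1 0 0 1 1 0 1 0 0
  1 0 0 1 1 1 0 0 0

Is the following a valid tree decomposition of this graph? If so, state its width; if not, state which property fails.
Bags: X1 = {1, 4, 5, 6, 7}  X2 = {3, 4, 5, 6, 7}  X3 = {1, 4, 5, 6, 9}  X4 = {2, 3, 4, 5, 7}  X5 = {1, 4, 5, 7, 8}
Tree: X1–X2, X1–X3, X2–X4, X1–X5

Yes; width 4.

Checking the three conditions: (i) the bags cover all of {1, 2, 3, 4, 5, 6, 7, 8, 9}; (ii) for each edge, some bag contains both endpoints; (iii) the bags containing any fixed vertex form a subtree. All hold, so the decomposition is valid with width 5 − 1 = 4.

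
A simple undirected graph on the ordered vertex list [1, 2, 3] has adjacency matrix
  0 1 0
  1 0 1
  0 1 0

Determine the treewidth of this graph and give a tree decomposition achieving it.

Treewidth 1.
One optimal decomposition is:
Bags: B1 = {1, 2}  B2 = {2, 3}
Tree: B1–B2

Every bag has size at most 2, so the width is 2 − 1 = 1 and tw(G) ≤ 1. Any graph with an edge has treewidth ≥ 1, and G has the edge 2–1. Therefore the treewidth is 1.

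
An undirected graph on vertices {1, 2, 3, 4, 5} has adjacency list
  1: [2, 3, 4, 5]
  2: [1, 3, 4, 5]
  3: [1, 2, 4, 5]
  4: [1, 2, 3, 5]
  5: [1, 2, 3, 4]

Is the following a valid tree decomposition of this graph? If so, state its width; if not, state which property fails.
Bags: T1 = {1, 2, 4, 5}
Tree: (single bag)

A tree decomposition must satisfy three properties: every vertex lies in some bag; for every edge, both endpoints lie together in some bag; and for every vertex, the bags containing it form a connected subtree. Here vertex 3 appears in no bag, so the decomposition is invalid.

No — vertex 3 appears in no bag.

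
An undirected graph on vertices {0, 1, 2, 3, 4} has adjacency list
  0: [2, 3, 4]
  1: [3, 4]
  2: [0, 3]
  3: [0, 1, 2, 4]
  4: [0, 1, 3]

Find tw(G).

A width-2 tree decomposition is:
Bags: B1 = {0, 2, 3}  B2 = {0, 3, 4}  B3 = {1, 3, 4}
Tree: B1–B2, B2–B3
Every bag has size at most 3, so the width is 3 − 1 = 2 and tw(G) ≤ 2. For the lower bound, the 3 vertices {0, 2, 3} are pairwise adjacent, and any tree decomposition puts a clique entirely inside one bag — forcing width ≥ 2. Combining the bounds, tw(G) = 2.

2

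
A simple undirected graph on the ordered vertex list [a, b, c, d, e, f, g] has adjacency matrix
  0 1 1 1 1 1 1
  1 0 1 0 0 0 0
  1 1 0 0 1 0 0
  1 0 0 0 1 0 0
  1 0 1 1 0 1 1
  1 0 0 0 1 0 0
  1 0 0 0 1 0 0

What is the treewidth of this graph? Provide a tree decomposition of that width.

Every bag has size at most 3, so the width is 3 − 1 = 2 and tw(G) ≤ 2. Conversely, {a, d, e} is a clique of size 3, and the vertices of any clique must share a bag in every tree decomposition; so some bag has ≥ 3 vertices and tw(G) ≥ 2. The upper and lower bounds meet at 2, so that is the treewidth.

Treewidth 2.
One such decomposition:
Bags: B1 = {a, c, e}  B2 = {a, e, g}  B3 = {a, b, c}  B4 = {a, e, f}  B5 = {a, d, e}
Tree: B1–B2, B1–B3, B2–B4, B4–B5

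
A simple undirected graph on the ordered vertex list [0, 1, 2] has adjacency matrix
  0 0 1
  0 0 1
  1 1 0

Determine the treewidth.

A width-1 tree decomposition is:
Bags: B1 = {1, 2}  B2 = {0, 2}
Tree: B1–B2
The largest bag has 2 vertices, giving width 1; this decomposition certifies tw(G) ≤ 1. Any graph with an edge has treewidth ≥ 1, and G has the edge 1–2. The upper and lower bounds meet at 1, so that is the treewidth.

1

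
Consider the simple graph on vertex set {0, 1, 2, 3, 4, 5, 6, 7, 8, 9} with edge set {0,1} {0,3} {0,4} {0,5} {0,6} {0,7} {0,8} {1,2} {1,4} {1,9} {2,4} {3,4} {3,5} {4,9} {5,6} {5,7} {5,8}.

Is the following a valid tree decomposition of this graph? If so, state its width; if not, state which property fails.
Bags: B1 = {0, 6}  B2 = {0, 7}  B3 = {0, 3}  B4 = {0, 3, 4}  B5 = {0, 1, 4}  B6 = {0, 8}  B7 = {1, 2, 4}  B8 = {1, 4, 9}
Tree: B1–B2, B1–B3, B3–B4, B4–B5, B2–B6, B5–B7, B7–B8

A tree decomposition must satisfy three properties: every vertex lies in some bag; for every edge, both endpoints lie together in some bag; and for every vertex, the bags containing it form a connected subtree. Here vertex 5 appears in no bag, so the decomposition is invalid.

No — vertex 5 appears in no bag.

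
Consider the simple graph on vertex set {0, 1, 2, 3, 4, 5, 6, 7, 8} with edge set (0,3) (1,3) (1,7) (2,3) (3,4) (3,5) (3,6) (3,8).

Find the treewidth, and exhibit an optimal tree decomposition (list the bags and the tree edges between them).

Treewidth 1.
Bags: B1 = {1, 3}  B2 = {1, 7}  B3 = {3, 4}  B4 = {2, 3}  B5 = {3, 6}  B6 = {0, 3}  B7 = {3, 8}  B8 = {3, 5}
Tree: B1–B2, B1–B3, B1–B4, B4–B5, B1–B6, B5–B7, B3–B8

The largest bag has 2 vertices, giving width 1; this decomposition certifies tw(G) ≤ 1. Any graph with an edge has treewidth ≥ 1, and G has the edge 1–3. Therefore the treewidth is 1.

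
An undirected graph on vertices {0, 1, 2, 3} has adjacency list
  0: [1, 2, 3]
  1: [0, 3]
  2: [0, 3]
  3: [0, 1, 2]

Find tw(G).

A width-2 tree decomposition is:
Bags: B1 = {0, 2, 3}  B2 = {0, 1, 3}
Tree: B1–B2
Every bag has size at most 3, so the width is 3 − 1 = 2 and tw(G) ≤ 2. On the other hand G contains the 3-clique {0, 1, 3}. A clique must lie in a single bag of any decomposition, so no decomposition can have width below 2. Hence tw(G) = 2 exactly.

2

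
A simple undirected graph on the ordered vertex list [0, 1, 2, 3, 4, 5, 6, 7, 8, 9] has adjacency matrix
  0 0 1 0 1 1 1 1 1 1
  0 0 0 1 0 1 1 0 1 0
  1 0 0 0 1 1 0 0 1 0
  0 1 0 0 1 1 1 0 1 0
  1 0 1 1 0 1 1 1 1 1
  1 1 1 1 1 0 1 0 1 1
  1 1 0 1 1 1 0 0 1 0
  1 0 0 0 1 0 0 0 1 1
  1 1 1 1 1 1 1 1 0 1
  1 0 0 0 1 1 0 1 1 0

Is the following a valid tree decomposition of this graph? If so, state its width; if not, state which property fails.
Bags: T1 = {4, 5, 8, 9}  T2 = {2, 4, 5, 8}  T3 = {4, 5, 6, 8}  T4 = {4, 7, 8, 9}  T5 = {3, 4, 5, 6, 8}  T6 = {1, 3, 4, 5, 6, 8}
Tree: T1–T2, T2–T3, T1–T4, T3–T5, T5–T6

No — vertex 0 appears in no bag.

A tree decomposition must satisfy three properties: every vertex lies in some bag; for every edge, both endpoints lie together in some bag; and for every vertex, the bags containing it form a connected subtree. Here vertex 0 appears in no bag, so the decomposition is invalid.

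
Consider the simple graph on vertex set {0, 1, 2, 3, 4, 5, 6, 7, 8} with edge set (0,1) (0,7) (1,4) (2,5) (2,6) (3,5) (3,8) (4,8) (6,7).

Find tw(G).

2

A width-2 tree decomposition is:
Bags: B1 = {2, 3, 5}  B2 = {2, 3, 6}  B3 = {3, 6, 7}  B4 = {0, 3, 7}  B5 = {0, 1, 3}  B6 = {1, 3, 4}  B7 = {3, 4, 8}
Tree: B1–B2, B2–B3, B3–B4, B4–B5, B5–B6, B6–B7
Every bag has size at most 3, so the width is 3 − 1 = 2 and tw(G) ≤ 2. The edges 3–5–2–6–7–0–1–4–8–3 form a cycle, so G is not a tree and its treewidth is at least 2. The upper and lower bounds meet at 2, so that is the treewidth.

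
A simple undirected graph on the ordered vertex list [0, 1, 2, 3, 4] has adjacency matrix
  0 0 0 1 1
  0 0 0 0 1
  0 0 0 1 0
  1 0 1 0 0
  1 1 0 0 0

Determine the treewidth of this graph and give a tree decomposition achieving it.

The largest bag has 2 vertices, giving width 1; this decomposition certifies tw(G) ≤ 1. Any graph with an edge has treewidth ≥ 1, and G has the edge 1–4. The upper and lower bounds meet at 1, so that is the treewidth.

Treewidth 1.
Bags: B1 = {1, 4}  B2 = {0, 4}  B3 = {0, 3}  B4 = {2, 3}
Tree: B1–B2, B2–B3, B3–B4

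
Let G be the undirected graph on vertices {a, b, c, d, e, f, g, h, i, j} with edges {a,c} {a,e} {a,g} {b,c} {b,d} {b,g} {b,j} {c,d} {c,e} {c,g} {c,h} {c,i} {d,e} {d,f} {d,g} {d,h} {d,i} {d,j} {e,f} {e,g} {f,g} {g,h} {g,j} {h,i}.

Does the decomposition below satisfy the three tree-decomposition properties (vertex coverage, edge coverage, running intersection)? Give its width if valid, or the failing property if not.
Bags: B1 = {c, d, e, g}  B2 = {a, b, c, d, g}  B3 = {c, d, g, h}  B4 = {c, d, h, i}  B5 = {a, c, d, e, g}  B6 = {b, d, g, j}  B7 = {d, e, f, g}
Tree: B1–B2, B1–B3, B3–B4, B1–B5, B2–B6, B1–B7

A tree decomposition must satisfy three properties: every vertex lies in some bag; for every edge, both endpoints lie together in some bag; and for every vertex, the bags containing it form a connected subtree. Here bags containing vertex a are not connected in the tree, so the decomposition is invalid.

No — bags containing vertex a are not connected in the tree.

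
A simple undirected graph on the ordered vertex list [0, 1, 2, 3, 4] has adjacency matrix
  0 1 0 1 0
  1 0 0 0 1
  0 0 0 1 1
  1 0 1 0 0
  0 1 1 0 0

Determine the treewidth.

2

A width-2 tree decomposition is:
Bags: B1 = {0, 1, 4}  B2 = {0, 2, 4}  B3 = {0, 2, 3}
Tree: B1–B2, B2–B3
Every bag has size at most 3, so the width is 3 − 1 = 2 and tw(G) ≤ 2. The edges 0–1–4–2–3–0 form a cycle, so G is not a tree and its treewidth is at least 2. Hence tw(G) = 2 exactly.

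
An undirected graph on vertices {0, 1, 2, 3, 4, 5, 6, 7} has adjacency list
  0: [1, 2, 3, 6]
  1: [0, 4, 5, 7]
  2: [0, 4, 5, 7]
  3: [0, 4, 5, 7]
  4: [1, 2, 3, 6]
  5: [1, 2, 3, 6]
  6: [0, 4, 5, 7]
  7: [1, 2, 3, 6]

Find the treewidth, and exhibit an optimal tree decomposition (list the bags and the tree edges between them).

Treewidth 4.
Bags: B1 = {0, 3, 4, 5, 7}  B2 = {0, 2, 4, 5, 7}  B3 = {0, 1, 4, 5, 7}  B4 = {0, 4, 5, 6, 7}
Tree: B1–B2, B2–B3, B3–B4

Every bag has size at most 5, so the width is 5 − 1 = 4 and tw(G) ≤ 4. For the lower bound: the 5 vertex sets {3,4}, {2,7}, {1,5}, {0}, {6} are disjoint, each induces a connected subgraph, and every pair is joined by at least one edge of G. Contracting each set to a single vertex therefore yields K_{5} as a minor, and since treewidth is minor-monotone, tw(G) ≥ tw(K_{5}) = 4. Therefore the treewidth is 4.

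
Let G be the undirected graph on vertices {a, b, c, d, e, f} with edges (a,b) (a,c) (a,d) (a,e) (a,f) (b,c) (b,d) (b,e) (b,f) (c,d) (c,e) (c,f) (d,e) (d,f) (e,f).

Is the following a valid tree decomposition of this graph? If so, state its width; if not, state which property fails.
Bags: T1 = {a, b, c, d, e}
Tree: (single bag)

No — vertex f appears in no bag.

A tree decomposition must satisfy three properties: every vertex lies in some bag; for every edge, both endpoints lie together in some bag; and for every vertex, the bags containing it form a connected subtree. Here vertex f appears in no bag, so the decomposition is invalid.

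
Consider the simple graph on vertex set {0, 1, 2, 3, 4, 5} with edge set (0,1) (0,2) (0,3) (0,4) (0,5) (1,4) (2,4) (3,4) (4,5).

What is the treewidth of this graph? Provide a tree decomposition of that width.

Treewidth 2.
One such decomposition:
Bags: B1 = {0, 3, 4}  B2 = {0, 1, 4}  B3 = {0, 4, 5}  B4 = {0, 2, 4}
Tree: B1–B2, B2–B3, B1–B4

The largest bag has 3 vertices, giving width 2; this decomposition certifies tw(G) ≤ 2. On the other hand G contains the 3-clique {0, 1, 4}. A clique must lie in a single bag of any decomposition, so no decomposition can have width below 2. Therefore the treewidth is 2.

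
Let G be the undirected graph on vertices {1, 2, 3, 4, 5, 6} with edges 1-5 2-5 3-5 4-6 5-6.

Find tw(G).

A width-1 tree decomposition is:
Bags: B1 = {1, 5}  B2 = {5, 6}  B3 = {2, 5}  B4 = {3, 5}  B5 = {4, 6}
Tree: B1–B2, B1–B3, B2–B4, B2–B5
The largest bag has 2 vertices, giving width 1; this decomposition certifies tw(G) ≤ 1. Any graph with an edge has treewidth ≥ 1, and G has the edge 1–5. The upper and lower bounds meet at 1, so that is the treewidth.

1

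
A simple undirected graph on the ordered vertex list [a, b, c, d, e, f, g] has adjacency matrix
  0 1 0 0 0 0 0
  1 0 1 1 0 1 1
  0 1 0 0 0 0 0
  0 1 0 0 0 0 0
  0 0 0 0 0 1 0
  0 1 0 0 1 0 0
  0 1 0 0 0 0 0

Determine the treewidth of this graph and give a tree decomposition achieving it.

Treewidth 1.
One such decomposition:
Bags: B1 = {b, d}  B2 = {b, g}  B3 = {a, b}  B4 = {b, c}  B5 = {b, f}  B6 = {e, f}
Tree: B1–B2, B2–B3, B3–B4, B4–B5, B5–B6

Each bag holds 2 vertices, so the decomposition has width 1, which upper-bounds the treewidth. G has an edge, so its treewidth is at least 1. Hence tw(G) = 1 exactly.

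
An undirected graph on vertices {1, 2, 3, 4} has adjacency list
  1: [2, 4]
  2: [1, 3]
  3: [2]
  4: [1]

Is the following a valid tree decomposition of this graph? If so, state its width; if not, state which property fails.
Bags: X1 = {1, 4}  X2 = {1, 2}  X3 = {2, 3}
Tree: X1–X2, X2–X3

Yes; width 1.

Vertex coverage: the bags together contain {1, 2, 3, 4}, the full vertex set. Edge coverage: each edge of G has both endpoints in at least one bag. Running intersection: for every vertex, the bags containing it form a connected subtree. All three properties hold, so this is a valid tree decomposition of width max|bag| − 1 = 1, and hence tw(G) ≤ 1.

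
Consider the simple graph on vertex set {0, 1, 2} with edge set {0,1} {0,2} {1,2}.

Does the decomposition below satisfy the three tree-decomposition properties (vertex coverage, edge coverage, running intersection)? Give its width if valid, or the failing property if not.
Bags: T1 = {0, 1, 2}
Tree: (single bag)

Checking the three conditions: (i) the bags cover all of {0, 1, 2}; (ii) for each edge, some bag contains both endpoints; (iii) the bags containing any fixed vertex form a subtree. All hold, so the decomposition is valid with width 3 − 1 = 2.

Yes; width 2.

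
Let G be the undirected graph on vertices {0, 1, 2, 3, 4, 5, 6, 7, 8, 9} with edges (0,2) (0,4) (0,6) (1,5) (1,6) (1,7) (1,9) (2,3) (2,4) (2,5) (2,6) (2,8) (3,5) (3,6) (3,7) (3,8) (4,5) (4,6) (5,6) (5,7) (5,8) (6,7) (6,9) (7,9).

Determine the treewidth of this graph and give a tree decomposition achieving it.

Treewidth 3.
One optimal decomposition is:
Bags: B1 = {2, 3, 5, 6}  B2 = {3, 5, 6, 7}  B3 = {1, 5, 6, 7}  B4 = {2, 4, 5, 6}  B5 = {1, 6, 7, 9}  B6 = {2, 3, 5, 8}  B7 = {0, 2, 4, 6}
Tree: B1–B2, B2–B3, B1–B4, B3–B5, B1–B6, B4–B7

The largest bag has 4 vertices, giving width 3; this decomposition certifies tw(G) ≤ 3. Conversely, {2, 3, 5, 8} is a clique of size 4, and the vertices of any clique must share a bag in every tree decomposition; so some bag has ≥ 4 vertices and tw(G) ≥ 3. Combining the bounds, tw(G) = 3.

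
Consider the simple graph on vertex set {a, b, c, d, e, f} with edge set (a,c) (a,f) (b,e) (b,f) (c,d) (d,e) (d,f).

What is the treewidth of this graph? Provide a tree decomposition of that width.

The largest bag has 3 vertices, giving width 2; this decomposition certifies tw(G) ≤ 2. For the lower bound, G contains the cycle b–e–d–f–b, so G is not a forest; only forests have treewidth ≤ 1, hence tw(G) ≥ 2. Therefore the treewidth is 2.

Treewidth 2.
Bags: B1 = {b, e, f}  B2 = {d, e, f}  B3 = {a, d, f}  B4 = {a, c, d}
Tree: B1–B2, B2–B3, B3–B4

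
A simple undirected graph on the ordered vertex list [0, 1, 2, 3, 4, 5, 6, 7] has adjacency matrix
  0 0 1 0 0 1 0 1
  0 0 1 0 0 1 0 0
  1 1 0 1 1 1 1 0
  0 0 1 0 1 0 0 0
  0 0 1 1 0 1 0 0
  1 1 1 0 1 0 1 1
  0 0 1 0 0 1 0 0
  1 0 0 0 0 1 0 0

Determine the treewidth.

A width-2 tree decomposition is:
Bags: B1 = {2, 4, 5}  B2 = {2, 5, 6}  B3 = {0, 2, 5}  B4 = {1, 2, 5}  B5 = {2, 3, 4}  B6 = {0, 5, 7}
Tree: B1–B2, B1–B3, B2–B4, B1–B5, B3–B6
Each bag holds 3 vertices, so the decomposition has width 2, which upper-bounds the treewidth. On the other hand G contains the 3-clique {2, 3, 4}. A clique must lie in a single bag of any decomposition, so no decomposition can have width below 2. Therefore the treewidth is 2.

2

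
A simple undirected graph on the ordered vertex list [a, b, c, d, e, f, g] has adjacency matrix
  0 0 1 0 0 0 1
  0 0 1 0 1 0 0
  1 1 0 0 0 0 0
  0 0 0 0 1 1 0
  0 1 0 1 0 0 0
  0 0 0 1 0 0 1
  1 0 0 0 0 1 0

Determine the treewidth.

2

A width-2 tree decomposition is:
Bags: B1 = {a, b, c}  B2 = {a, b, e}  B3 = {a, d, e}  B4 = {a, d, f}  B5 = {a, f, g}
Tree: B1–B2, B2–B3, B3–B4, B4–B5
The largest bag has 3 vertices, giving width 2; this decomposition certifies tw(G) ≤ 2. Since a–c–b–e–d–f–g–a is a cycle in G, G is not acyclic. Forests are exactly the graphs of treewidth ≤ 1, so tw(G) ≥ 2. Therefore the treewidth is 2.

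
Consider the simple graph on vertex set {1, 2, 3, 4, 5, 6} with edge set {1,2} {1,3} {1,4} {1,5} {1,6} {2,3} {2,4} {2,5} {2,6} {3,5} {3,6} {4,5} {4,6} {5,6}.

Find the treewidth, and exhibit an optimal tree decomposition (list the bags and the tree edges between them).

Treewidth 4.
One such decomposition:
Bags: B1 = {1, 2, 3, 5, 6}  B2 = {1, 2, 4, 5, 6}
Tree: B1–B2

Each bag holds 5 vertices, so the decomposition has width 4, which upper-bounds the treewidth. On the other hand G contains the 5-clique {1, 2, 3, 5, 6}. A clique must lie in a single bag of any decomposition, so no decomposition can have width below 4. Therefore the treewidth is 4.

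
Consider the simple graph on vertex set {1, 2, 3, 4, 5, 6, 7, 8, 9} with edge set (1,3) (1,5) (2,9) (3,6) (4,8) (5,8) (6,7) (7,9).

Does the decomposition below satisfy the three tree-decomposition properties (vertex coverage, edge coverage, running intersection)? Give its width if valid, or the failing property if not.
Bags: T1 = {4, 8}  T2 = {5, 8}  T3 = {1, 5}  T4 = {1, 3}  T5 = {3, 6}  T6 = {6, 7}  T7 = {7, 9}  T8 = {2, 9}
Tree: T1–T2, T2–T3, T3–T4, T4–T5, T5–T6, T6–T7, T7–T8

Checking the three conditions: (i) the bags cover all of {1, 2, 3, 4, 5, 6, 7, 8, 9}; (ii) for each edge, some bag contains both endpoints; (iii) the bags containing any fixed vertex form a subtree. All hold, so the decomposition is valid with width 2 − 1 = 1.

Yes; width 1.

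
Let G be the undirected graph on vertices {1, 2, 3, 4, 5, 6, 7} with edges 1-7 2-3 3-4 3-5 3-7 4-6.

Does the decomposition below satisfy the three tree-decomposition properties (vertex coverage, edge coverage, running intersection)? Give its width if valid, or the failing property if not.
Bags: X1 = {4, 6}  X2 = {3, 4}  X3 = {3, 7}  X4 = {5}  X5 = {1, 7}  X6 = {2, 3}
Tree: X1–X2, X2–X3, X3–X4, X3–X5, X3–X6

A tree decomposition must satisfy three properties: every vertex lies in some bag; for every edge, both endpoints lie together in some bag; and for every vertex, the bags containing it form a connected subtree. Here edge (3,5) lies in no bag, so the decomposition is invalid.

No — edge (3,5) lies in no bag.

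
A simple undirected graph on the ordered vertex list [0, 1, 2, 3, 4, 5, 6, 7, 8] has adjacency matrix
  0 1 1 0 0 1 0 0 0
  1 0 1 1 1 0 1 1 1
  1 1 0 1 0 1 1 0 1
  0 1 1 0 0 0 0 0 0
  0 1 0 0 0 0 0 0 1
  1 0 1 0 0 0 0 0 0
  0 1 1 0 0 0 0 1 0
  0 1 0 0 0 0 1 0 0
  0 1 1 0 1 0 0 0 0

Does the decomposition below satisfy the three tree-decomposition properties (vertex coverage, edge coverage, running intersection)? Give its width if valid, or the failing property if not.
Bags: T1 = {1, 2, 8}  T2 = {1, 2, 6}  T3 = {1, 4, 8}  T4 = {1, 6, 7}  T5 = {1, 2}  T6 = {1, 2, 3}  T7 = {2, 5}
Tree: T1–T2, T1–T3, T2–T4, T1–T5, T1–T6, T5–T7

A tree decomposition must satisfy three properties: every vertex lies in some bag; for every edge, both endpoints lie together in some bag; and for every vertex, the bags containing it form a connected subtree. Here vertex 0 appears in no bag, so the decomposition is invalid.

No — vertex 0 appears in no bag.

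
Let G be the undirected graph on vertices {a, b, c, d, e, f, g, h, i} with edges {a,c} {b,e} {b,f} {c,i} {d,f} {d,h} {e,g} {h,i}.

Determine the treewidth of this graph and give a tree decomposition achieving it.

Each bag holds 2 vertices, so the decomposition has width 1, which upper-bounds the treewidth. G has an edge, so its treewidth is at least 1. Combining the bounds, tw(G) = 1.

Treewidth 1.
Bags: B1 = {e, g}  B2 = {b, e}  B3 = {b, f}  B4 = {d, f}  B5 = {d, h}  B6 = {h, i}  B7 = {c, i}  B8 = {a, c}
Tree: B1–B2, B2–B3, B3–B4, B4–B5, B5–B6, B6–B7, B7–B8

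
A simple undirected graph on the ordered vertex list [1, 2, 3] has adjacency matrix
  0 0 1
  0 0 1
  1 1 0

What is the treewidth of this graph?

1

A width-1 tree decomposition is:
Bags: B1 = {2, 3}  B2 = {1, 3}
Tree: B1–B2
Each bag holds 2 vertices, so the decomposition has width 1, which upper-bounds the treewidth. Since G has at least one edge (e.g. 2–3), it is not an edgeless graph, so tw(G) ≥ 1. Hence tw(G) = 1 exactly.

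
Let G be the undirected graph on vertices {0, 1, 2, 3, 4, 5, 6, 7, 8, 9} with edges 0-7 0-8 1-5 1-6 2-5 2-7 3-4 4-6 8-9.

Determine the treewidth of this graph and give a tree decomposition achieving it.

Each bag holds 2 vertices, so the decomposition has width 1, which upper-bounds the treewidth. Since G has at least one edge (e.g. 9–8), it is not an edgeless graph, so tw(G) ≥ 1. Combining the bounds, tw(G) = 1.

Treewidth 1.
One such decomposition:
Bags: B1 = {8, 9}  B2 = {0, 8}  B3 = {0, 7}  B4 = {2, 7}  B5 = {2, 5}  B6 = {1, 5}  B7 = {1, 6}  B8 = {4, 6}  B9 = {3, 4}
Tree: B1–B2, B2–B3, B3–B4, B4–B5, B5–B6, B6–B7, B7–B8, B8–B9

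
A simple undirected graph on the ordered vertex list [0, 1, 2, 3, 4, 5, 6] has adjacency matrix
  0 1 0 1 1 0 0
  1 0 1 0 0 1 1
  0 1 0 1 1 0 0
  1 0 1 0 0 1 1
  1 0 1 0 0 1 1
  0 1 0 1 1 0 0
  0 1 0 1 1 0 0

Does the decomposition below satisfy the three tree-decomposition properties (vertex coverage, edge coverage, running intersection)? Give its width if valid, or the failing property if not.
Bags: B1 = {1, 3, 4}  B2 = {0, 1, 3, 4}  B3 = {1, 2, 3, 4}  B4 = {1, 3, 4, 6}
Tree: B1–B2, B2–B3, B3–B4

No — vertex 5 appears in no bag.

A tree decomposition must satisfy three properties: every vertex lies in some bag; for every edge, both endpoints lie together in some bag; and for every vertex, the bags containing it form a connected subtree. Here vertex 5 appears in no bag, so the decomposition is invalid.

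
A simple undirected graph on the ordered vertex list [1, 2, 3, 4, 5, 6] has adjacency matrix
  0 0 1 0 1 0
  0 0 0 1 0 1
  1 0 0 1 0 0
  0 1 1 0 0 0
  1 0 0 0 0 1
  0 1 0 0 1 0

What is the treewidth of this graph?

2

A width-2 tree decomposition is:
Bags: B1 = {1, 3, 5}  B2 = {3, 4, 5}  B3 = {2, 4, 5}  B4 = {2, 5, 6}
Tree: B1–B2, B2–B3, B3–B4
Each bag holds 3 vertices, so the decomposition has width 2, which upper-bounds the treewidth. For the lower bound, G contains the cycle 5–1–3–4–2–6–5, so G is not a forest; only forests have treewidth ≤ 1, hence tw(G) ≥ 2. Hence tw(G) = 2 exactly.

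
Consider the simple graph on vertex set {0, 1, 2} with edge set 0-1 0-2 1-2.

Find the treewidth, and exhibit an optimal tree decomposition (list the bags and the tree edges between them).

Treewidth 2.
One such decomposition:
Bags: B1 = {0, 1, 2}
Tree: (single bag)

With just one bag of size 3, the width is 3 − 1 = 2, so tw(G) ≤ 2. Conversely, {0, 1, 2} is a clique of size 3, and the vertices of any clique must share a bag in every tree decomposition; so some bag has ≥ 3 vertices and tw(G) ≥ 2. Hence tw(G) = 2 exactly.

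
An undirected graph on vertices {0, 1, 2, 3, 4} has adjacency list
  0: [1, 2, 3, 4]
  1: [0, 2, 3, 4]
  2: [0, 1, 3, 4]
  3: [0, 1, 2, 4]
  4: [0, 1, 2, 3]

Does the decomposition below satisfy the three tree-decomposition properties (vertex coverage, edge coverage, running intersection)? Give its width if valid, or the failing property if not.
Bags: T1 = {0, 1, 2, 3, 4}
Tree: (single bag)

Yes; width 4.

Checking the three conditions: (i) the bags cover all of {0, 1, 2, 3, 4}; (ii) for each edge, some bag contains both endpoints; (iii) the bags containing any fixed vertex form a subtree. All hold, so the decomposition is valid with width 5 − 1 = 4.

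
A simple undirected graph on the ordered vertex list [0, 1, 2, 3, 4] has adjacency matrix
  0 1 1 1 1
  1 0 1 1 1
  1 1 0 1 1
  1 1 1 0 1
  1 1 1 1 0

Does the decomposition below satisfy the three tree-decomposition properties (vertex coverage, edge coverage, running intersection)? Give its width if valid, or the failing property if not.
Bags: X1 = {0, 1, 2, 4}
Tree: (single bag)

No — vertex 3 appears in no bag.

A tree decomposition must satisfy three properties: every vertex lies in some bag; for every edge, both endpoints lie together in some bag; and for every vertex, the bags containing it form a connected subtree. Here vertex 3 appears in no bag, so the decomposition is invalid.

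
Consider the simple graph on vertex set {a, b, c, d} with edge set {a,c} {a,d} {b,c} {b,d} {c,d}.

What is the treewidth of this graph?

2

A width-2 tree decomposition is:
Bags: B1 = {b, c, d}  B2 = {a, c, d}
Tree: B1–B2
Every bag has size at most 3, so the width is 3 − 1 = 2 and tw(G) ≤ 2. On the other hand G contains the 3-clique {a, c, d}. A clique must lie in a single bag of any decomposition, so no decomposition can have width below 2. Combining the bounds, tw(G) = 2.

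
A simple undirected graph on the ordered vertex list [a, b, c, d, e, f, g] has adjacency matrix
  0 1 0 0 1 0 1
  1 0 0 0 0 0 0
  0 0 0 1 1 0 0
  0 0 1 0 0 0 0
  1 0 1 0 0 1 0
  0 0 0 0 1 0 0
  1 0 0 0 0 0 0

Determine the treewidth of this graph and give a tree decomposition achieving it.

Treewidth 1.
One such decomposition:
Bags: B1 = {c, d}  B2 = {c, e}  B3 = {e, f}  B4 = {a, e}  B5 = {a, g}  B6 = {a, b}
Tree: B1–B2, B2–B3, B2–B4, B4–B5, B5–B6

Every bag has size at most 2, so the width is 2 − 1 = 1 and tw(G) ≤ 1. Any graph with an edge has treewidth ≥ 1, and G has the edge c–d. The upper and lower bounds meet at 1, so that is the treewidth.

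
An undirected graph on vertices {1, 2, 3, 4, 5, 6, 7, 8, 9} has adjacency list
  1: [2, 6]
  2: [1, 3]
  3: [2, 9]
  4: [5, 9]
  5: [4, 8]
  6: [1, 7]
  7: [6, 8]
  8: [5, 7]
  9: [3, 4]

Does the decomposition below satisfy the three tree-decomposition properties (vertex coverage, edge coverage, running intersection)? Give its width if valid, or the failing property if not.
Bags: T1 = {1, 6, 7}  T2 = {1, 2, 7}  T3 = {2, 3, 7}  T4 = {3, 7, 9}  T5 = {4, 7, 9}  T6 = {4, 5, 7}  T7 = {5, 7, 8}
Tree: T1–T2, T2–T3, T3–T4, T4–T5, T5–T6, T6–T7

Every vertex of G appears in some bag (union = {1, 2, 3, 4, 5, 6, 7, 8, 9}); every edge is covered by a bag; and for each vertex v the set of bags containing v is connected in the bag tree. The decomposition is therefore valid. The largest bag has 3 vertices, so the width is 2.

Yes; width 2.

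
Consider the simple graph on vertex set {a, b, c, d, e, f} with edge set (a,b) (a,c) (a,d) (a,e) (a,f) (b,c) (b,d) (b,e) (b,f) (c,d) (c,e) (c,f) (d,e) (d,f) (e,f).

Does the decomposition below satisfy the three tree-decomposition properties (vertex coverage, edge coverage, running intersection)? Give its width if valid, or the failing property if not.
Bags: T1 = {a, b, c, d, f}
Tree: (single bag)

No — vertex e appears in no bag.

A tree decomposition must satisfy three properties: every vertex lies in some bag; for every edge, both endpoints lie together in some bag; and for every vertex, the bags containing it form a connected subtree. Here vertex e appears in no bag, so the decomposition is invalid.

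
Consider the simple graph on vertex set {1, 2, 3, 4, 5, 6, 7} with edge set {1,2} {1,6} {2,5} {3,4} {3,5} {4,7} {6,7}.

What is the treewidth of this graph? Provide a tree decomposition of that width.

Each bag holds 3 vertices, so the decomposition has width 2, which upper-bounds the treewidth. For the lower bound, G contains the cycle 4–3–5–2–1–6–7–4, so G is not a forest; only forests have treewidth ≤ 1, hence tw(G) ≥ 2. The upper and lower bounds meet at 2, so that is the treewidth.

Treewidth 2.
One such decomposition:
Bags: B1 = {3, 4, 5}  B2 = {2, 4, 5}  B3 = {1, 2, 4}  B4 = {1, 4, 6}  B5 = {4, 6, 7}
Tree: B1–B2, B2–B3, B3–B4, B4–B5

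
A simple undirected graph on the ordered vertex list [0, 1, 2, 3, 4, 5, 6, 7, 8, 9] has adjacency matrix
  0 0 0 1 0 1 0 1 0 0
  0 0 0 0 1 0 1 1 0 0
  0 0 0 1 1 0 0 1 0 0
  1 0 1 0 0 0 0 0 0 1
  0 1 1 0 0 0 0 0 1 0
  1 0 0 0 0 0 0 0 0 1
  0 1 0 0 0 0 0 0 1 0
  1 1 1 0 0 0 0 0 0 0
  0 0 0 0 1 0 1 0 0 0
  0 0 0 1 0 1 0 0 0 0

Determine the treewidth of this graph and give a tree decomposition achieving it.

Every bag has size at most 3, so the width is 3 − 1 = 2 and tw(G) ≤ 2. For the lower bound, G contains the cycle 6–8–4–1–6, so G is not a forest; only forests have treewidth ≤ 1, hence tw(G) ≥ 2. Combining the bounds, tw(G) = 2.

Treewidth 2.
One optimal decomposition is:
Bags: B1 = {1, 6, 8}  B2 = {1, 4, 8}  B3 = {1, 4, 7}  B4 = {2, 4, 7}  B5 = {0, 2, 7}  B6 = {0, 2, 3}  B7 = {0, 3, 5}  B8 = {3, 5, 9}
Tree: B1–B2, B2–B3, B3–B4, B4–B5, B5–B6, B6–B7, B7–B8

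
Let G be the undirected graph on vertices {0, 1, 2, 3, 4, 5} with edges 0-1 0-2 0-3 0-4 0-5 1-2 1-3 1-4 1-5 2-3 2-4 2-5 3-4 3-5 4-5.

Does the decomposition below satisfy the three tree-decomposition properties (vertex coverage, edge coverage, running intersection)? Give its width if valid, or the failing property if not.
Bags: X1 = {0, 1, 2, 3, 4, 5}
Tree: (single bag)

Checking the three conditions: (i) the bags cover all of {0, 1, 2, 3, 4, 5}; (ii) for each edge, some bag contains both endpoints; (iii) the bags containing any fixed vertex form a subtree. All hold, so the decomposition is valid with width 6 − 1 = 5.

Yes; width 5.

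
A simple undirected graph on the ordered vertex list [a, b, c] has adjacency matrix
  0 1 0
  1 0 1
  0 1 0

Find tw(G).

1

A width-1 tree decomposition is:
Bags: B1 = {b, c}  B2 = {a, b}
Tree: B1–B2
Each bag holds 2 vertices, so the decomposition has width 1, which upper-bounds the treewidth. Since G has at least one edge (e.g. c–b), it is not an edgeless graph, so tw(G) ≥ 1. Combining the bounds, tw(G) = 1.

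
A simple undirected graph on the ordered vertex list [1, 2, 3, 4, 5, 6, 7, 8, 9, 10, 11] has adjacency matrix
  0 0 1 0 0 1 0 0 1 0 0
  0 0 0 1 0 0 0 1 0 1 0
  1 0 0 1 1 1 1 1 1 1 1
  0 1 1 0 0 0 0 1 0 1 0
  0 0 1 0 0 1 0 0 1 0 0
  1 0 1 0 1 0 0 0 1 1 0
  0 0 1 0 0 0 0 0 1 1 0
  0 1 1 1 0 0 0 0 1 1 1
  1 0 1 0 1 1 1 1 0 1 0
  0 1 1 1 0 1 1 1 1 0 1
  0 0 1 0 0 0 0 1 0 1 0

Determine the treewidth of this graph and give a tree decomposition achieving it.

Treewidth 3.
One optimal decomposition is:
Bags: B1 = {3, 6, 9, 10}  B2 = {3, 8, 9, 10}  B3 = {3, 8, 10, 11}  B4 = {3, 5, 6, 9}  B5 = {3, 4, 8, 10}  B6 = {2, 4, 8, 10}  B7 = {1, 3, 6, 9}  B8 = {3, 7, 9, 10}
Tree: B1–B2, B2–B3, B1–B4, B3–B5, B5–B6, B4–B7, B1–B8

The largest bag has 4 vertices, giving width 3; this decomposition certifies tw(G) ≤ 3. On the other hand G contains the 4-clique {2, 4, 8, 10}. A clique must lie in a single bag of any decomposition, so no decomposition can have width below 3. Therefore the treewidth is 3.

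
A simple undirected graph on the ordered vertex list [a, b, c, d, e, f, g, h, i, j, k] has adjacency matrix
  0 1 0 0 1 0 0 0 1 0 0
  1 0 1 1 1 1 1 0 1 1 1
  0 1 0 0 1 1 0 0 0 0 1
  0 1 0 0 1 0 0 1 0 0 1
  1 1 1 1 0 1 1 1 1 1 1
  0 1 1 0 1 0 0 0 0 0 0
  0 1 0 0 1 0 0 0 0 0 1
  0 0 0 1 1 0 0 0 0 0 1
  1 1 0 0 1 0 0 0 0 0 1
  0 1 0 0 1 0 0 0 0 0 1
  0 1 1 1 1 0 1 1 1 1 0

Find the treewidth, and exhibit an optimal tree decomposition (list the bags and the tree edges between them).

Each bag holds 4 vertices, so the decomposition has width 3, which upper-bounds the treewidth. Conversely, {d, e, h, k} is a clique of size 4, and the vertices of any clique must share a bag in every tree decomposition; so some bag has ≥ 4 vertices and tw(G) ≥ 3. Combining the bounds, tw(G) = 3.

Treewidth 3.
One such decomposition:
Bags: B1 = {b, d, e, k}  B2 = {b, e, i, k}  B3 = {a, b, e, i}  B4 = {b, c, e, k}  B5 = {b, e, j, k}  B6 = {b, e, g, k}  B7 = {d, e, h, k}  B8 = {b, c, e, f}
Tree: B1–B2, B2–B3, B1–B4, B1–B5, B5–B6, B1–B7, B4–B8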